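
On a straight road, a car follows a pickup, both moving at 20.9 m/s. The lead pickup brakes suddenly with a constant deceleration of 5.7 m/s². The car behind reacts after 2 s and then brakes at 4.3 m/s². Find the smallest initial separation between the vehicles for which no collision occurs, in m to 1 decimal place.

Leader travels v²/(2a_L) = 436.810 / 11.400 = 38.317 m before stopping.
Follower covers v·t_r = 20.9000 × 2 = 41.800 m while reacting, then v²/(2a_F) = 436.810 / 8.600 = 50.792 m while braking, for a total of 41.800 + 50.792 = 92.592 m.
Since a_F ≤ a_L and the follower starts braking later, the follower is never slower than the leader, so the closest approach is when both have stopped.
Minimum gap = 92.592 − 38.317 = 54.275 m.

Minimum gap ≈ 54.3 m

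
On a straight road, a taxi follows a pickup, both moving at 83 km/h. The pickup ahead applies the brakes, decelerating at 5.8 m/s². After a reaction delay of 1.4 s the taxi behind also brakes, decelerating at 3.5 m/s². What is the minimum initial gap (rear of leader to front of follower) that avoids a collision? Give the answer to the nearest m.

Minimum gap ≈ 62 m

83 km/h ÷ 3.6 = 23.0556 m/s.
Leader travels v²/(2a_L) = 531.561 / 11.600 = 45.824 m before stopping.
Follower covers v·t_r = 23.0556 × 1.4 = 32.278 m while reacting, then v²/(2a_F) = 531.561 / 7.000 = 75.937 m while braking, for a total of 32.278 + 75.937 = 108.215 m.
Since a_F ≤ a_L and the follower starts braking later, the follower is never slower than the leader, so the closest approach is when both have stopped.
Minimum gap = 108.215 − 45.824 = 62.391 m.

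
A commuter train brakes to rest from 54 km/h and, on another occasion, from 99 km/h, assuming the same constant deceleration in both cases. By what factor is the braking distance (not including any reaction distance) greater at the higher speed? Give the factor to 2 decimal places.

Braking distance d = v²/(2a), so with a fixed, d ∝ v².
Factor = (99/54)² = 1.8333² = 3.3610.

Factor ≈ 3.36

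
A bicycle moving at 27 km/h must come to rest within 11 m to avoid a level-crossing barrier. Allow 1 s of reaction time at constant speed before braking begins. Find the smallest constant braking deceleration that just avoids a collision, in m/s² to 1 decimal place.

27 km/h ÷ 3.6 = 7.5000 m/s.
Distance covered during reaction = 7.5000 × 1 = 7.500 m.
Distance available for braking: 11 − 7.500 = 3.500 m.
v² = 2a·d ⇒ a = v²/(2d) = 7.5000² / (2 × 3.500) = 56.250 / 7.000 = 8.0357 m/s².

Required deceleration ≈ 8.0 m/s²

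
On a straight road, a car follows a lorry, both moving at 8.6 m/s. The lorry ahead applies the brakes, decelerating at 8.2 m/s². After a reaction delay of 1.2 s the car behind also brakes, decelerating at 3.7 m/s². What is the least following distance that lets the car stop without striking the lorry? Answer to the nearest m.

Leader travels v²/(2a_L) = 73.960 / 16.400 = 4.510 m before stopping.
Follower covers v·t_r = 8.6000 × 1.2 = 10.320 m while reacting, then v²/(2a_F) = 73.960 / 7.400 = 9.995 m while braking, for a total of 10.320 + 9.995 = 20.315 m.
Since a_F ≤ a_L and the follower starts braking later, the follower is never slower than the leader, so the closest approach is when both have stopped.
Minimum gap = 20.315 − 4.510 = 15.805 m.

Minimum gap ≈ 16 m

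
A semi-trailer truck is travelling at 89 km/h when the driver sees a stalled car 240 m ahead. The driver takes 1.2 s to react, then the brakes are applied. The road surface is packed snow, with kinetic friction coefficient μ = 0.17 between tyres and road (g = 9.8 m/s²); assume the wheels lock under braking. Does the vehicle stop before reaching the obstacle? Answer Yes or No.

89 km/h ÷ 3.6 = 24.7222 m/s.
a = μg = 0.17 × 9.8 = 1.666 m/s².
Reaction distance = 24.7222 × 1.2 = 29.667 m.
Braking distance = v²/(2a) = 611.187 / 3.332 = 183.429 m.
Total stopping distance = 29.667 + 183.429 = 213.096 m, vs 240 m available — it stops with 240 − 213.096 = 26.904 m to spare.

Yes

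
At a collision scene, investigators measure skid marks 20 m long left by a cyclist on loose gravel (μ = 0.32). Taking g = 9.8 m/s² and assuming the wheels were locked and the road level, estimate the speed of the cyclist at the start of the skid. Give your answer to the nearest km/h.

Deceleration a = μg = 0.32 × 9.8 = 3.136 m/s².
v = √(2a·d) = √(2 × 3.136 × 20) = √125.440 = 11.2000 m/s.
= 11.2000 × 3.6 = 40.320 km/h.

Initial speed ≈ 40 km/h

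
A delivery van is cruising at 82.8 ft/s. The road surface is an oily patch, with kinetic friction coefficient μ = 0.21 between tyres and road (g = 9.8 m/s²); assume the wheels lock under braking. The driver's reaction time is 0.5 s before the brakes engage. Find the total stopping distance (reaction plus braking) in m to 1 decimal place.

Total stopping distance ≈ 167.4 m

82.8 ft/s × 0.3048 = 25.2374 m/s.
a = μg = 0.21 × 9.8 = 2.058 m/s².
Reaction distance = v·t_r = 25.2374 × 0.5 = 12.619 m.
Braking distance = v²/(2a) = 25.2374² / (2 × 2.058) = 636.926 / 4.116 = 154.744 m.
Total = 12.619 + 154.744 = 167.363 m.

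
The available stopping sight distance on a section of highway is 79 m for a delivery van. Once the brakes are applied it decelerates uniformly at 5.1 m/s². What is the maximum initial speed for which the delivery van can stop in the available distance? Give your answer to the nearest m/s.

Maximum speed ≈ 28 m/s

v²/(2a) = d ⇒ v = √(2 × 5.100 × 79) = √805.80 = 28.3866 m/s.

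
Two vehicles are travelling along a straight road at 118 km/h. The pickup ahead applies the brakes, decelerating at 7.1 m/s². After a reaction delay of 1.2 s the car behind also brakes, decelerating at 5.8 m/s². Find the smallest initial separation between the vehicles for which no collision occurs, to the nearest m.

118 km/h ÷ 3.6 = 32.7778 m/s.
Leader travels v²/(2a_L) = 1074.384 / 14.200 = 75.661 m before stopping.
Follower covers v·t_r = 32.7778 × 1.2 = 39.333 m while reacting, then v²/(2a_F) = 1074.384 / 11.600 = 92.619 m while braking, for a total of 39.333 + 92.619 = 131.952 m.
Since a_F ≤ a_L and the follower starts braking later, the follower is never slower than the leader, so the closest approach is when both have stopped.
Minimum gap = 131.952 − 75.661 = 56.291 m.

Minimum gap ≈ 56 m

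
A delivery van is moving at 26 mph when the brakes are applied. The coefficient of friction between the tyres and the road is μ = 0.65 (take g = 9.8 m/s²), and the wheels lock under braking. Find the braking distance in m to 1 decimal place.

26 mph × 0.44704 = 11.6230 m/s.
a = μg = 0.65 × 9.8 = 6.370 m/s².
Braking distance = v²/(2a) = 11.6230² / (2 × 6.370) = 135.094 / 12.740 = 10.604 m.

Braking distance ≈ 10.6 m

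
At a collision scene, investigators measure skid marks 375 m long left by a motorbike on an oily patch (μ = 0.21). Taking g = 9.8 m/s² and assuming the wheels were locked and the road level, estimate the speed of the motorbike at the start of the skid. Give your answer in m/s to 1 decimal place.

Deceleration a = μg = 0.21 × 9.8 = 2.058 m/s².
v = √(2a·d) = √(2 × 2.058 × 375) = √1543.500 = 39.2874 m/s.

Initial speed ≈ 39.3 m/s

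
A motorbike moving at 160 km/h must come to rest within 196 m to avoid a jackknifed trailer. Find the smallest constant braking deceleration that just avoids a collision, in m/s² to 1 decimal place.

Required deceleration ≈ 5.0 m/s²

160 km/h ÷ 3.6 = 44.4444 m/s.
v² = 2a·d ⇒ a = v²/(2d) = 44.4444² / (2 × 196.000) = 1975.305 / 392.000 = 5.0390 m/s².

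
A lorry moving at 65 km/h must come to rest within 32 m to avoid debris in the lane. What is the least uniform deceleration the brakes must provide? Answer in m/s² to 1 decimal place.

Required deceleration ≈ 5.1 m/s²

65 km/h ÷ 3.6 = 18.0556 m/s.
v² = 2a·d ⇒ a = v²/(2d) = 18.0556² / (2 × 32.000) = 326.005 / 64.000 = 5.0938 m/s².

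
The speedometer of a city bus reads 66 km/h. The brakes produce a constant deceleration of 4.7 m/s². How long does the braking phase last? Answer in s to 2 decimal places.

66 km/h ÷ 3.6 = 18.3333 m/s.
Braking time = v/a = 18.3333 / 4.700 = 3.901 s.

Braking time ≈ 3.90 s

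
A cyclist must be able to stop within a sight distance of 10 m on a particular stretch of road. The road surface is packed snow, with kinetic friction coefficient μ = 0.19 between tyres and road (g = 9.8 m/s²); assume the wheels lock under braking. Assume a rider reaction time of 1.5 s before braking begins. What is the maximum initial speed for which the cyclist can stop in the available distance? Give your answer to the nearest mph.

Maximum speed ≈ 9 mph

a = μg = 0.19 × 9.8 = 1.862 m/s².
Stopping distance: v·t_r + v²/(2a) = 10 with t_r = 1.5 s and a = 1.862 m/s².
So v² + 5.586 v − 37.24 = 0.
Positive root: v = −a·t_r + √((a·t_r)² + 2a·d) = −2.793 + √(7.801 + 37.24) = 3.9183 m/s.
3.9183 m/s ÷ 0.44704 = 8.765 mph.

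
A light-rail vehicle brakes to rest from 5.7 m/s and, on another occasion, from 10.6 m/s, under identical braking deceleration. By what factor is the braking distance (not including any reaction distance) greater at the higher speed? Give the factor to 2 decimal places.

Factor ≈ 3.46

Braking distance d = v²/(2a), so with a fixed, d ∝ v².
Factor = (10.6/5.7)² = 1.8596² = 3.4581.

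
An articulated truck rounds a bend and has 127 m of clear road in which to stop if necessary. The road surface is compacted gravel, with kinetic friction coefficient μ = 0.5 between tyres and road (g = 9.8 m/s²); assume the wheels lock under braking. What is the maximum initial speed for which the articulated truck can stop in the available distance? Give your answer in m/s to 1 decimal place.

Maximum speed ≈ 35.3 m/s

a = μg = 0.5 × 9.8 = 4.900 m/s².
v²/(2a) = d ⇒ v = √(2 × 4.900 × 127) = √1244.60 = 35.2789 m/s.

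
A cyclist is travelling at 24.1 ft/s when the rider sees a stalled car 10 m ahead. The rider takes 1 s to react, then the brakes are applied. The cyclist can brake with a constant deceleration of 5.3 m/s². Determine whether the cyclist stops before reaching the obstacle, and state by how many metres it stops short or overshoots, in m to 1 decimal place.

No — it overshoots by 2.4 m

24.1 ft/s × 0.3048 = 7.3457 m/s.
Reaction distance = 7.3457 × 1 = 7.346 m.
Braking distance = v²/(2a) = 53.959 / 10.600 = 5.090 m.
Total stopping distance = 7.346 + 5.090 = 12.436 m, vs 10 m available — it cannot stop in time and overshoots by 12.436 − 10 = 2.436 m.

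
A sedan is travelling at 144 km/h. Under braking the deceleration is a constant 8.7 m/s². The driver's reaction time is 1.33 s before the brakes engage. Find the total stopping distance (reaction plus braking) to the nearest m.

144 km/h ÷ 3.6 = 40.0000 m/s.
Reaction distance = v·t_r = 40.0000 × 1.33 = 53.200 m.
Braking distance = v²/(2a) = 40.0000² / (2 × 8.700) = 1600.000 / 17.400 = 91.954 m.
Total = 53.200 + 91.954 = 145.154 m.

Total stopping distance ≈ 145 m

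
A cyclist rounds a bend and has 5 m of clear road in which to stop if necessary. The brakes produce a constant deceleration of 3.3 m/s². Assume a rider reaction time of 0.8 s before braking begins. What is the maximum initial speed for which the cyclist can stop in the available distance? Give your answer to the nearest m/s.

Maximum speed ≈ 4 m/s

Stopping distance: v·t_r + v²/(2a) = 5 with t_r = 0.8 s and a = 3.300 m/s².
So v² + 5.280 v − 33.00 = 0.
Positive root: v = −a·t_r + √((a·t_r)² + 2a·d) = −2.640 + √(6.970 + 33.00) = 3.6822 m/s.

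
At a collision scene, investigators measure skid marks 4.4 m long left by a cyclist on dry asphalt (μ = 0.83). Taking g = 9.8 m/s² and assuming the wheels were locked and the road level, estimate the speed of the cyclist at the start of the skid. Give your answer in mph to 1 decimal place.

Initial speed ≈ 18.9 mph

Deceleration a = μg = 0.83 × 9.8 = 8.134 m/s².
v = √(2a·d) = √(2 × 8.134 × 4.4) = √71.579 = 8.4604 m/s.
= 8.4604 ÷ 0.44704 = 18.925 mph.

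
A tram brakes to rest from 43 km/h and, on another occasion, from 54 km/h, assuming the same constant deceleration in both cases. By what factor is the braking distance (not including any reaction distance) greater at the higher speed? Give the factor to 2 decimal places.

Factor ≈ 1.58

Braking distance d = v²/(2a), so with a fixed, d ∝ v².
Factor = (54/43)² = 1.2558² = 1.5770.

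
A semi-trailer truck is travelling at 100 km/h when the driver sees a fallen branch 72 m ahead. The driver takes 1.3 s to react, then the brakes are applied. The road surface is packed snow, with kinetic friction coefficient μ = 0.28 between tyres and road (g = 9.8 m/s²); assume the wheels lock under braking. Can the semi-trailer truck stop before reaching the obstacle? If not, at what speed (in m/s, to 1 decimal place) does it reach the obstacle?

No — it strikes the obstacle at 24.0 m/s

100 km/h ÷ 3.6 = 27.7778 m/s.
a = μg = 0.28 × 9.8 = 2.744 m/s².
Reaction distance = 27.7778 × 1.3 = 36.111 m.
Braking distance needed to stop: v²/(2a) = 771.606 / 5.488 = 140.599 m, so total needed = 36.111 + 140.599 = 176.710 m > 72 m — it cannot stop.
Distance remaining when braking begins: 72 − 36.111 = 35.889 m.
v² = v₀² − 2a·d = 771.606 − 2 × 2.744 × 35.889 = 574.647 m²/s².
v = √574.647 = 23.972 m/s.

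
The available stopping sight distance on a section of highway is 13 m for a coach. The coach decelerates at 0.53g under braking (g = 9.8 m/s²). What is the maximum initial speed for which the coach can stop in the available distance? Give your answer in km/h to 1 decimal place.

a = 0.53 × 9.8 = 5.194 m/s².
v²/(2a) = d ⇒ v = √(2 × 5.194 × 13) = √135.04 = 11.6207 m/s.
11.6207 m/s × 3.6 = 41.835 km/h.

Maximum speed ≈ 41.8 km/h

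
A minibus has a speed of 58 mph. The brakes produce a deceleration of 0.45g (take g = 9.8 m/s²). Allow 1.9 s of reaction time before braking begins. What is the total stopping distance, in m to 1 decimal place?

Total stopping distance ≈ 125.5 m

58 mph × 0.44704 = 25.9283 m/s.
a = 0.45 × 9.8 = 4.410 m/s².
Reaction distance = v·t_r = 25.9283 × 1.9 = 49.264 m.
Braking distance = v²/(2a) = 25.9283² / (2 × 4.410) = 672.277 / 8.820 = 76.222 m.
Total = 49.264 + 76.222 = 125.486 m.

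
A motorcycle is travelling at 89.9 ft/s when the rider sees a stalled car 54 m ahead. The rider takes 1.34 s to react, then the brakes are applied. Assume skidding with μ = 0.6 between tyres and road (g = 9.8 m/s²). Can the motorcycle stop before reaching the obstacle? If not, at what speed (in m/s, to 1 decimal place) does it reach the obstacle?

No — it strikes the obstacle at 23.4 m/s

89.9 ft/s × 0.3048 = 27.4015 m/s.
a = μg = 0.6 × 9.8 = 5.880 m/s².
Reaction distance = 27.4015 × 1.34 = 36.718 m.
Braking distance needed to stop: v²/(2a) = 750.842 / 11.760 = 63.847 m, so total needed = 36.718 + 63.847 = 100.565 m > 54 m — it cannot stop.
Distance remaining when braking begins: 54 − 36.718 = 17.282 m.
v² = v₀² − 2a·d = 750.842 − 2 × 5.880 × 17.282 = 547.606 m²/s².
v = √547.606 = 23.401 m/s.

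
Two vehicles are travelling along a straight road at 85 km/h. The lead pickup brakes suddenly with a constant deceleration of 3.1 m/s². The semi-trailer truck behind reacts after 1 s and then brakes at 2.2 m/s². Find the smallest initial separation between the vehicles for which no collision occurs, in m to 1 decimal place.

85 km/h ÷ 3.6 = 23.6111 m/s.
Leader travels v²/(2a_L) = 557.484 / 6.200 = 89.917 m before stopping.
Follower covers v·t_r = 23.6111 × 1 = 23.611 m while reacting, then v²/(2a_F) = 557.484 / 4.400 = 126.701 m while braking, for a total of 23.611 + 126.701 = 150.312 m.
Since a_F ≤ a_L and the follower starts braking later, the follower is never slower than the leader, so the closest approach is when both have stopped.
Minimum gap = 150.312 − 89.917 = 60.395 m.

Minimum gap ≈ 60.4 m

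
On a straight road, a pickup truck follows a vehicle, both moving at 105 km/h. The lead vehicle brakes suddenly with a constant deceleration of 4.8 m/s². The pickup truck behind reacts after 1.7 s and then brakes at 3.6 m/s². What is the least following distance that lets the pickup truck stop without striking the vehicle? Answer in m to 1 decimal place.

Minimum gap ≈ 79.1 m

105 km/h ÷ 3.6 = 29.1667 m/s.
Leader travels v²/(2a_L) = 850.696 / 9.600 = 88.614 m before stopping.
Follower covers v·t_r = 29.1667 × 1.7 = 49.583 m while reacting, then v²/(2a_F) = 850.696 / 7.200 = 118.152 m while braking, for a total of 49.583 + 118.152 = 167.735 m.
Since a_F ≤ a_L and the follower starts braking later, the follower is never slower than the leader, so the closest approach is when both have stopped.
Minimum gap = 167.735 − 88.614 = 79.121 m.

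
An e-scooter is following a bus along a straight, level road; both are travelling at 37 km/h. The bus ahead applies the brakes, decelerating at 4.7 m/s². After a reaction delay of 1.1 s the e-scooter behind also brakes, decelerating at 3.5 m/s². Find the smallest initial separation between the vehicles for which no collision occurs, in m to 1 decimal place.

Minimum gap ≈ 15.2 m

37 km/h ÷ 3.6 = 10.2778 m/s.
Leader travels v²/(2a_L) = 105.633 / 9.400 = 11.238 m before stopping.
Follower covers v·t_r = 10.2778 × 1.1 = 11.306 m while reacting, then v²/(2a_F) = 105.633 / 7.000 = 15.090 m while braking, for a total of 11.306 + 15.090 = 26.396 m.
Since a_F ≤ a_L and the follower starts braking later, the follower is never slower than the leader, so the closest approach is when both have stopped.
Minimum gap = 26.396 − 11.238 = 15.158 m.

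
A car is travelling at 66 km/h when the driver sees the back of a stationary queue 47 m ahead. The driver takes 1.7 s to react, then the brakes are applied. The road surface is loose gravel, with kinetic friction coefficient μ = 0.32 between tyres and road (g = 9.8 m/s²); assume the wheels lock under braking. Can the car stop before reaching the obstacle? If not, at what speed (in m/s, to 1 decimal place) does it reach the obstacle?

66 km/h ÷ 3.6 = 18.3333 m/s.
a = μg = 0.32 × 9.8 = 3.136 m/s².
Reaction distance = 18.3333 × 1.7 = 31.167 m.
Braking distance needed to stop: v²/(2a) = 336.110 / 6.272 = 53.589 m, so total needed = 31.167 + 53.589 = 84.756 m > 47 m — it cannot stop.
Distance remaining when braking begins: 47 − 31.167 = 15.833 m.
v² = v₀² − 2a·d = 336.110 − 2 × 3.136 × 15.833 = 236.805 m²/s².
v = √236.805 = 15.388 m/s.

No — it strikes the obstacle at 15.4 m/s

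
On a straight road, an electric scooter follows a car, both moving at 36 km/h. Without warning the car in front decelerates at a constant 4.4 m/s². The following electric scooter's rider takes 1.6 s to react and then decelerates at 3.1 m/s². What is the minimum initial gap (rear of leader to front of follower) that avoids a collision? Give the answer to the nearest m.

36 km/h ÷ 3.6 = 10.0000 m/s.
Leader travels v²/(2a_L) = 100.000 / 8.800 = 11.364 m before stopping.
Follower covers v·t_r = 10.0000 × 1.6 = 16.000 m while reacting, then v²/(2a_F) = 100.000 / 6.200 = 16.129 m while braking, for a total of 16.000 + 16.129 = 32.129 m.
Since a_F ≤ a_L and the follower starts braking later, the follower is never slower than the leader, so the closest approach is when both have stopped.
Minimum gap = 32.129 − 11.364 = 20.765 m.

Minimum gap ≈ 21 m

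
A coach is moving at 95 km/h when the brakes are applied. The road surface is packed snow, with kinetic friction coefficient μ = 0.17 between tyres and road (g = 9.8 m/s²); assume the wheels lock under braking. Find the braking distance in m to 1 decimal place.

95 km/h ÷ 3.6 = 26.3889 m/s.
a = μg = 0.17 × 9.8 = 1.666 m/s².
Braking distance = v²/(2a) = 26.3889² / (2 × 1.666) = 696.374 / 3.332 = 208.996 m.

Braking distance ≈ 209.0 m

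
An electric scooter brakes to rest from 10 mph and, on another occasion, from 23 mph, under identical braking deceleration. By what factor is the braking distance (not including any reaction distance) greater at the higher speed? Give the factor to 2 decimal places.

Factor ≈ 5.29

Braking distance d = v²/(2a), so with a fixed, d ∝ v².
Factor = (23/10)² = 2.3000² = 5.2900.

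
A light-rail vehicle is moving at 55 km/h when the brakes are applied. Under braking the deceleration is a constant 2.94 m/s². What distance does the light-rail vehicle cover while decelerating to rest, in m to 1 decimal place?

55 km/h ÷ 3.6 = 15.2778 m/s.
Braking distance = v²/(2a) = 15.2778² / (2 × 2.940) = 233.411 / 5.880 = 39.696 m.

Braking distance ≈ 39.7 m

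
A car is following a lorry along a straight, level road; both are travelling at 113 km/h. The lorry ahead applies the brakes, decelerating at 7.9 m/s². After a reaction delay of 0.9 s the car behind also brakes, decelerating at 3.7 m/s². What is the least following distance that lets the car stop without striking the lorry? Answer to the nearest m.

113 km/h ÷ 3.6 = 31.3889 m/s.
Leader travels v²/(2a_L) = 985.263 / 15.800 = 62.358 m before stopping.
Follower covers v·t_r = 31.3889 × 0.9 = 28.250 m while reacting, then v²/(2a_F) = 985.263 / 7.400 = 133.144 m while braking, for a total of 28.250 + 133.144 = 161.394 m.
Since a_F ≤ a_L and the follower starts braking later, the follower is never slower than the leader, so the closest approach is when both have stopped.
Minimum gap = 161.394 − 62.358 = 99.036 m.

Minimum gap ≈ 99 m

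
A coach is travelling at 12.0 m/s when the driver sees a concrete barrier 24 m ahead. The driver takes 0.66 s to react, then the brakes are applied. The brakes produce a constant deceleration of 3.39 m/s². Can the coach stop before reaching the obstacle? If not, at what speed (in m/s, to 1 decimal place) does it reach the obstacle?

No — it strikes the obstacle at 5.9 m/s

Reaction distance = 12.0000 × 0.66 = 7.920 m.
Braking distance needed to stop: v²/(2a) = 144.000 / 6.780 = 21.239 m, so total needed = 7.920 + 21.239 = 29.159 m > 24 m — it cannot stop.
Distance remaining when braking begins: 24 − 7.920 = 16.080 m.
v² = v₀² − 2a·d = 144.000 − 2 × 3.390 × 16.080 = 34.978 m²/s².
v = √34.978 = 5.914 m/s.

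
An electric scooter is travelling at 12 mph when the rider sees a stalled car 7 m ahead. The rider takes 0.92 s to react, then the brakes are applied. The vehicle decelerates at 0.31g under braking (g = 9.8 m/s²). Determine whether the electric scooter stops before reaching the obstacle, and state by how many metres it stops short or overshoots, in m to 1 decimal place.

No — it overshoots by 2.7 m

12 mph × 0.44704 = 5.3645 m/s.
a = 0.31 × 9.8 = 3.038 m/s².
Reaction distance = 5.3645 × 0.92 = 4.935 m.
Braking distance = v²/(2a) = 28.778 / 6.076 = 4.736 m.
Total stopping distance = 4.935 + 4.736 = 9.671 m, vs 7 m available — it cannot stop in time and overshoots by 9.671 − 7 = 2.671 m.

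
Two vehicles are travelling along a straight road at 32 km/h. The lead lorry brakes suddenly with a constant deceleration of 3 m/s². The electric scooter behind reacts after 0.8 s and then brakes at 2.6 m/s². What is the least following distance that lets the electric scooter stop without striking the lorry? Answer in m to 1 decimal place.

32 km/h ÷ 3.6 = 8.8889 m/s.
Leader travels v²/(2a_L) = 79.013 / 6.000 = 13.169 m before stopping.
Follower covers v·t_r = 8.8889 × 0.8 = 7.111 m while reacting, then v²/(2a_F) = 79.013 / 5.200 = 15.195 m while braking, for a total of 7.111 + 15.195 = 22.306 m.
Since a_F ≤ a_L and the follower starts braking later, the follower is never slower than the leader, so the closest approach is when both have stopped.
Minimum gap = 22.306 − 13.169 = 9.137 m.

Minimum gap ≈ 9.1 m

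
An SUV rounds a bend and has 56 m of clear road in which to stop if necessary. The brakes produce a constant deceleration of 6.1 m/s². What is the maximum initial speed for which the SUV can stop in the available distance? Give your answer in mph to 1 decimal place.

Maximum speed ≈ 58.5 mph

v²/(2a) = d ⇒ v = √(2 × 6.100 × 56) = √683.20 = 26.1381 m/s.
26.1381 m/s ÷ 0.44704 = 58.469 mph.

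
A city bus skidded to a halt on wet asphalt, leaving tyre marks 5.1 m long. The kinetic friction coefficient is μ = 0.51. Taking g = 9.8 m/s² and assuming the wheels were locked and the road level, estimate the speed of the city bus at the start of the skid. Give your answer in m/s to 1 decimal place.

Deceleration a = μg = 0.51 × 9.8 = 4.998 m/s².
v = √(2a·d) = √(2 × 4.998 × 5.1) = √50.980 = 7.1400 m/s.

Initial speed ≈ 7.1 m/s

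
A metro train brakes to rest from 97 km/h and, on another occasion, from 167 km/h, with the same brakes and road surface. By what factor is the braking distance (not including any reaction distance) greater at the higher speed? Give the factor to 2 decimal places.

Braking distance d = v²/(2a), so with a fixed, d ∝ v².
Factor = (167/97)² = 1.7216² = 2.9639.

Factor ≈ 2.96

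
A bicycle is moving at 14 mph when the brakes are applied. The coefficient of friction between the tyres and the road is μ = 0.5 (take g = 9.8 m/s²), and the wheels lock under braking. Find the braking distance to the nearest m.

Braking distance ≈ 4 m

14 mph × 0.44704 = 6.2586 m/s.
a = μg = 0.5 × 9.8 = 4.900 m/s².
Braking distance = v²/(2a) = 6.2586² / (2 × 4.900) = 39.170 / 9.800 = 3.997 m.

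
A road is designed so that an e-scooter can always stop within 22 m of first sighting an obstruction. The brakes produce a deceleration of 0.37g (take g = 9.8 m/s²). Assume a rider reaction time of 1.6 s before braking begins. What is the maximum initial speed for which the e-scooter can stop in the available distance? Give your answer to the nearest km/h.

a = 0.37 × 9.8 = 3.626 m/s².
Stopping distance: v·t_r + v²/(2a) = 22 with t_r = 1.6 s and a = 3.626 m/s².
So v² + 11.603 v − 159.54 = 0.
Positive root: v = −a·t_r + √((a·t_r)² + 2a·d) = −5.802 + √(33.663 + 159.54) = 8.0977 m/s.
8.0977 m/s × 3.6 = 29.152 km/h.

Maximum speed ≈ 29 km/h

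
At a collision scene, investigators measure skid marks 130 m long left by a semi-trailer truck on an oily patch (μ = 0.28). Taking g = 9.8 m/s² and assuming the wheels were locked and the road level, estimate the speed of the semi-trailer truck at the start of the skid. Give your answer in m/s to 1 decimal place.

Initial speed ≈ 26.7 m/s

Deceleration a = μg = 0.28 × 9.8 = 2.744 m/s².
v = √(2a·d) = √(2 × 2.744 × 130) = √713.440 = 26.7103 m/s.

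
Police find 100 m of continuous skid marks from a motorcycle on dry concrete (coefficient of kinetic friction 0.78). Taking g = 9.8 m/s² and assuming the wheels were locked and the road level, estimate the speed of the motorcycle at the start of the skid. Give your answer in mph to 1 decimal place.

Initial speed ≈ 87.5 mph

Deceleration a = μg = 0.78 × 9.8 = 7.644 m/s².
v = √(2a·d) = √(2 × 7.644 × 100) = √1528.800 = 39.0999 m/s.
= 39.0999 ÷ 0.44704 = 87.464 mph.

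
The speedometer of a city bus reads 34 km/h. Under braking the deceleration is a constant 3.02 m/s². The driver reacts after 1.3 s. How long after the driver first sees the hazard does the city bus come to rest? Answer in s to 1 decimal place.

Total time ≈ 4.4 s

34 km/h ÷ 3.6 = 9.4444 m/s.
Braking time = v/a = 9.4444 / 3.020 = 3.127 s.
Total = 1.3 + 3.127 = 4.427 s.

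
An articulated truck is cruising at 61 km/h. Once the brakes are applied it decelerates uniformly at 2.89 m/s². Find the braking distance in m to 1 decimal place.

61 km/h ÷ 3.6 = 16.9444 m/s.
Braking distance = v²/(2a) = 16.9444² / (2 × 2.890) = 287.113 / 5.780 = 49.674 m.

Braking distance ≈ 49.7 m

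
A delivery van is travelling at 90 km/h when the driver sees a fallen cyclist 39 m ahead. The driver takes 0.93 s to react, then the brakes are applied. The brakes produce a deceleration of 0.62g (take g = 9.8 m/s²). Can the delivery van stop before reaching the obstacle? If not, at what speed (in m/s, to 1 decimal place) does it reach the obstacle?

No — it strikes the obstacle at 20.8 m/s

90 km/h ÷ 3.6 = 25.0000 m/s.
a = 0.62 × 9.8 = 6.076 m/s².
Reaction distance = 25.0000 × 0.93 = 23.250 m.
Braking distance needed to stop: v²/(2a) = 625.000 / 12.152 = 51.432 m, so total needed = 23.250 + 51.432 = 74.682 m > 39 m — it cannot stop.
Distance remaining when braking begins: 39 − 23.250 = 15.750 m.
v² = v₀² − 2a·d = 625.000 − 2 × 6.076 × 15.750 = 433.606 m²/s².
v = √433.606 = 20.823 m/s.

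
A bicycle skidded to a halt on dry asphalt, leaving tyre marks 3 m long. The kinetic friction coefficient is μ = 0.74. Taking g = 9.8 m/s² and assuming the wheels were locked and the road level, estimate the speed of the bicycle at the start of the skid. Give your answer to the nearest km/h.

Initial speed ≈ 24 km/h

Deceleration a = μg = 0.74 × 9.8 = 7.252 m/s².
v = √(2a·d) = √(2 × 7.252 × 3) = √43.512 = 6.5964 m/s.
= 6.5964 × 3.6 = 23.747 km/h.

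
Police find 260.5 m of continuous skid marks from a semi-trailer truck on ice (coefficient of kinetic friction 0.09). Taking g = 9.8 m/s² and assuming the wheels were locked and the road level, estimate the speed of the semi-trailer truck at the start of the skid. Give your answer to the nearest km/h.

Initial speed ≈ 77 km/h

Deceleration a = μg = 0.09 × 9.8 = 0.882 m/s².
v = √(2a·d) = √(2 × 0.882 × 260.5) = √459.522 = 21.4365 m/s.
= 21.4365 × 3.6 = 77.171 km/h.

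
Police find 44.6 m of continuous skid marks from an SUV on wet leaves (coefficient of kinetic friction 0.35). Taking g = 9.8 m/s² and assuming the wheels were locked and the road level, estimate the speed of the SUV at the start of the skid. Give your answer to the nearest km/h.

Initial speed ≈ 63 km/h

Deceleration a = μg = 0.35 × 9.8 = 3.430 m/s².
v = √(2a·d) = √(2 × 3.430 × 44.6) = √305.956 = 17.4916 m/s.
= 17.4916 × 3.6 = 62.970 km/h.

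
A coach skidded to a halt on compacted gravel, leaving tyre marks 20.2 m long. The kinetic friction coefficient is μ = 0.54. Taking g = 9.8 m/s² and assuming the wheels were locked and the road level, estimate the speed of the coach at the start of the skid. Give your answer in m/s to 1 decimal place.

Deceleration a = μg = 0.54 × 9.8 = 5.292 m/s².
v = √(2a·d) = √(2 × 5.292 × 20.2) = √213.797 = 14.6218 m/s.

Initial speed ≈ 14.6 m/s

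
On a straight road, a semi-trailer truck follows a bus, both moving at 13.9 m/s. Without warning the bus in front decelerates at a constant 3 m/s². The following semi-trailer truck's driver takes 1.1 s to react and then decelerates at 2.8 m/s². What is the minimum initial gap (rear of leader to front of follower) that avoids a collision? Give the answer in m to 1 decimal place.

Leader travels v²/(2a_L) = 193.210 / 6.000 = 32.202 m before stopping.
Follower covers v·t_r = 13.9000 × 1.1 = 15.290 m while reacting, then v²/(2a_F) = 193.210 / 5.600 = 34.502 m while braking, for a total of 15.290 + 34.502 = 49.792 m.
Since a_F ≤ a_L and the follower starts braking later, the follower is never slower than the leader, so the closest approach is when both have stopped.
Minimum gap = 49.792 − 32.202 = 17.590 m.

Minimum gap ≈ 17.6 m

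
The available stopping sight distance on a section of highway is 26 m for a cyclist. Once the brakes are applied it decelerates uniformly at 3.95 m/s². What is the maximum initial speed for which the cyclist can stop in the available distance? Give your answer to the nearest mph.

v²/(2a) = d ⇒ v = √(2 × 3.950 × 26) = √205.40 = 14.3318 m/s.
14.3318 m/s ÷ 0.44704 = 32.059 mph.

Maximum speed ≈ 32 mph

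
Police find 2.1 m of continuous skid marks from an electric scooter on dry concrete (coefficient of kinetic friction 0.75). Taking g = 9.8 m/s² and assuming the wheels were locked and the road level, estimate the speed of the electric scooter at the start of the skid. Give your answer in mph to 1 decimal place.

Initial speed ≈ 12.4 mph

Deceleration a = μg = 0.75 × 9.8 = 7.350 m/s².
v = √(2a·d) = √(2 × 7.350 × 2.1) = √30.870 = 5.5561 m/s.
= 5.5561 ÷ 0.44704 = 12.429 mph.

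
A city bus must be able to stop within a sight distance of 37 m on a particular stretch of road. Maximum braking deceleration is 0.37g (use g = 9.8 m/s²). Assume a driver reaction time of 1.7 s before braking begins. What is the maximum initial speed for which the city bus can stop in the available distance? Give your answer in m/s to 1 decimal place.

a = 0.37 × 9.8 = 3.626 m/s².
Stopping distance: v·t_r + v²/(2a) = 37 with t_r = 1.7 s and a = 3.626 m/s².
So v² + 12.328 v − 268.32 = 0.
Positive root: v = −a·t_r + √((a·t_r)² + 2a·d) = −6.164 + √(37.995 + 268.32) = 11.3379 m/s.

Maximum speed ≈ 11.3 m/s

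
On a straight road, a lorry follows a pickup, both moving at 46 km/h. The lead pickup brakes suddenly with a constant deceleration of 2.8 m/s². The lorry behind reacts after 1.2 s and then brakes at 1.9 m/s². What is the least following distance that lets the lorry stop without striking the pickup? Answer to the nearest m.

46 km/h ÷ 3.6 = 12.7778 m/s.
Leader travels v²/(2a_L) = 163.272 / 5.600 = 29.156 m before stopping.
Follower covers v·t_r = 12.7778 × 1.2 = 15.333 m while reacting, then v²/(2a_F) = 163.272 / 3.800 = 42.966 m while braking, for a total of 15.333 + 42.966 = 58.299 m.
Since a_F ≤ a_L and the follower starts braking later, the follower is never slower than the leader, so the closest approach is when both have stopped.
Minimum gap = 58.299 − 29.156 = 29.143 m.

Minimum gap ≈ 29 m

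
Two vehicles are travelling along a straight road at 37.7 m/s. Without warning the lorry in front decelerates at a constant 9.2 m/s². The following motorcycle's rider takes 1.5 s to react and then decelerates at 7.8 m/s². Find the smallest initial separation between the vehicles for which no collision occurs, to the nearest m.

Leader travels v²/(2a_L) = 1421.290 / 18.400 = 77.244 m before stopping.
Follower covers v·t_r = 37.7000 × 1.5 = 56.550 m while reacting, then v²/(2a_F) = 1421.290 / 15.600 = 91.108 m while braking, for a total of 56.550 + 91.108 = 147.658 m.
Since a_F ≤ a_L and the follower starts braking later, the follower is never slower than the leader, so the closest approach is when both have stopped.
Minimum gap = 147.658 − 77.244 = 70.414 m.

Minimum gap ≈ 70 m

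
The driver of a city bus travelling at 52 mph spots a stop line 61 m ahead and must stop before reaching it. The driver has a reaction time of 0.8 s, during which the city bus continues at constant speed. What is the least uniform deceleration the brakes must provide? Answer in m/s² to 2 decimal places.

52 mph × 0.44704 = 23.2461 m/s.
Distance covered during reaction = 23.2461 × 0.8 = 18.597 m.
Distance available for braking: 61 − 18.597 = 42.403 m.
v² = 2a·d ⇒ a = v²/(2d) = 23.2461² / (2 × 42.403) = 540.381 / 84.806 = 6.3720 m/s².

Required deceleration ≈ 6.37 m/s²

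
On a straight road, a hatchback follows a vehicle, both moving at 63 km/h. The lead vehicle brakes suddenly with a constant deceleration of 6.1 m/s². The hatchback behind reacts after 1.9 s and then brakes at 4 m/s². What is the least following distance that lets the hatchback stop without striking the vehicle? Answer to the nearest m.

Minimum gap ≈ 46 m

63 km/h ÷ 3.6 = 17.5000 m/s.
Leader travels v²/(2a_L) = 306.250 / 12.200 = 25.102 m before stopping.
Follower covers v·t_r = 17.5000 × 1.9 = 33.250 m while reacting, then v²/(2a_F) = 306.250 / 8.000 = 38.281 m while braking, for a total of 33.250 + 38.281 = 71.531 m.
Since a_F ≤ a_L and the follower starts braking later, the follower is never slower than the leader, so the closest approach is when both have stopped.
Minimum gap = 71.531 − 25.102 = 46.429 m.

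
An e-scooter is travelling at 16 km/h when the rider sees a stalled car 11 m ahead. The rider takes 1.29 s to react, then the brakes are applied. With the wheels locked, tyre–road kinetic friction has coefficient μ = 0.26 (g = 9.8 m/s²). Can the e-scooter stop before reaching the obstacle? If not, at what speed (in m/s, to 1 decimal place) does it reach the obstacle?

Yes — it stops about 1.4 m short of the obstacle, so it never reaches it

16 km/h ÷ 3.6 = 4.4444 m/s.
a = μg = 0.26 × 9.8 = 2.548 m/s².
Reaction distance = 4.4444 × 1.29 = 5.733 m.
Braking distance = v²/(2a) = 19.753 / 5.096 = 3.876 m.
Total stopping distance = 5.733 + 3.876 = 9.609 m, vs 11 m available — it stops with 11 − 9.609 = 1.391 m to spare.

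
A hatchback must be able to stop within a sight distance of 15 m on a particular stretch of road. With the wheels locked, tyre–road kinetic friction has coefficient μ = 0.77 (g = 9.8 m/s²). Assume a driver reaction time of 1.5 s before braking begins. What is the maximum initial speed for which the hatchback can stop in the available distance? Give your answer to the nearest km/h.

Maximum speed ≈ 27 km/h

a = μg = 0.77 × 9.8 = 7.546 m/s².
Stopping distance: v·t_r + v²/(2a) = 15 with t_r = 1.5 s and a = 7.546 m/s².
So v² + 22.638 v − 226.38 = 0.
Positive root: v = −a·t_r + √((a·t_r)² + 2a·d) = −11.319 + √(128.120 + 226.38) = 7.5092 m/s.
7.5092 m/s × 3.6 = 27.033 km/h.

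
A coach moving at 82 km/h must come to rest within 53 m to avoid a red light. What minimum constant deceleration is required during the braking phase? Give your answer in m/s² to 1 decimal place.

82 km/h ÷ 3.6 = 22.7778 m/s.
v² = 2a·d ⇒ a = v²/(2d) = 22.7778² / (2 × 53.000) = 518.828 / 106.000 = 4.8946 m/s².

Required deceleration ≈ 4.9 m/s²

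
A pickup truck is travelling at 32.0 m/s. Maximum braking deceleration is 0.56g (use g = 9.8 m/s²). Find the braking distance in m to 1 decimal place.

a = 0.56 × 9.8 = 5.488 m/s².
Braking distance = v²/(2a) = 32.0000² / (2 × 5.488) = 1024.000 / 10.976 = 93.294 m.

Braking distance ≈ 93.3 m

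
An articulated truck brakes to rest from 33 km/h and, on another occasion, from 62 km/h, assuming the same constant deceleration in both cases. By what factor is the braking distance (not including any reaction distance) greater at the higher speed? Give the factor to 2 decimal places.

Braking distance d = v²/(2a), so with a fixed, d ∝ v².
Factor = (62/33)² = 1.8788² = 3.5299.

Factor ≈ 3.53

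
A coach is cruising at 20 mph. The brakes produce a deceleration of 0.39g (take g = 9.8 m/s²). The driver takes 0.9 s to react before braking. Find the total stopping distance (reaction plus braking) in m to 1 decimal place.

20 mph × 0.44704 = 8.9408 m/s.
a = 0.39 × 9.8 = 3.822 m/s².
Reaction distance = v·t_r = 8.9408 × 0.9 = 8.047 m.
Braking distance = v²/(2a) = 8.9408² / (2 × 3.822) = 79.938 / 7.644 = 10.458 m.
Total = 8.047 + 10.458 = 18.505 m.

Total stopping distance ≈ 18.5 m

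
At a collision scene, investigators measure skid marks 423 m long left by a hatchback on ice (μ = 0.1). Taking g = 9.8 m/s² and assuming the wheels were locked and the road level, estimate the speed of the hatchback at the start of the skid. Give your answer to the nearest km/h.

Deceleration a = μg = 0.1 × 9.8 = 0.980 m/s².
v = √(2a·d) = √(2 × 0.980 × 423) = √829.080 = 28.7937 m/s.
= 28.7937 × 3.6 = 103.657 km/h.

Initial speed ≈ 104 km/h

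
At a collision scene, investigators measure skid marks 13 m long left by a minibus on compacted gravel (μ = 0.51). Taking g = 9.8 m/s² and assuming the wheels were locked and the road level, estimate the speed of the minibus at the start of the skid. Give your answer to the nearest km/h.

Initial speed ≈ 41 km/h

Deceleration a = μg = 0.51 × 9.8 = 4.998 m/s².
v = √(2a·d) = √(2 × 4.998 × 13) = √129.948 = 11.3995 m/s.
= 11.3995 × 3.6 = 41.038 km/h.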